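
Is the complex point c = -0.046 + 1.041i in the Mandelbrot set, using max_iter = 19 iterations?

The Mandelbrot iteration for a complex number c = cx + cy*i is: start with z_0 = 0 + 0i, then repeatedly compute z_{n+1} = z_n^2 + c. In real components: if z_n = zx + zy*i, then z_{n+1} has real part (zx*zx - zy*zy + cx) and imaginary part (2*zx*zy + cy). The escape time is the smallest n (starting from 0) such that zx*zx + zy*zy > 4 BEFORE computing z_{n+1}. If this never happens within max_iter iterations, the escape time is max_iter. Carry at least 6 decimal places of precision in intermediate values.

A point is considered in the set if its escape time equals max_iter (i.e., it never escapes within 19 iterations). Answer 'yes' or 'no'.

z_0 = 0 + 0i, c = -0.0460 + 1.0410i
Iter 1: z = -0.0460 + 1.0410i, |z|^2 = 1.0858
Iter 2: z = -1.1276 + 0.9452i, |z|^2 = 2.1649
Iter 3: z = 0.3319 + -1.0906i, |z|^2 = 1.2996
Iter 4: z = -1.1252 + 0.3169i, |z|^2 = 1.3666
Iter 5: z = 1.1197 + 0.3277i, |z|^2 = 1.3612
Iter 6: z = 1.1004 + 1.7749i, |z|^2 = 4.3611
Escaped at iteration 6

Answer: no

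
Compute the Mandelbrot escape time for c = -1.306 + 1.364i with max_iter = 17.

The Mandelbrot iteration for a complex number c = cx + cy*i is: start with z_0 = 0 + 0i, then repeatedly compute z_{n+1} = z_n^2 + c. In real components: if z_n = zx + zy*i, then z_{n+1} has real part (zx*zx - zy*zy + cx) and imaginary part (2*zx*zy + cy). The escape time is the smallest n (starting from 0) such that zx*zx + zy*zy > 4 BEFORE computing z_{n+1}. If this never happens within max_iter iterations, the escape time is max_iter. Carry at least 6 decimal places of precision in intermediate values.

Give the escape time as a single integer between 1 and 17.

Answer: 2

Derivation:
z_0 = 0 + 0i, c = -1.3060 + 1.3640i
Iter 1: z = -1.3060 + 1.3640i, |z|^2 = 3.5661
Iter 2: z = -1.4609 + -2.1988i, |z|^2 = 6.9687
Escaped at iteration 2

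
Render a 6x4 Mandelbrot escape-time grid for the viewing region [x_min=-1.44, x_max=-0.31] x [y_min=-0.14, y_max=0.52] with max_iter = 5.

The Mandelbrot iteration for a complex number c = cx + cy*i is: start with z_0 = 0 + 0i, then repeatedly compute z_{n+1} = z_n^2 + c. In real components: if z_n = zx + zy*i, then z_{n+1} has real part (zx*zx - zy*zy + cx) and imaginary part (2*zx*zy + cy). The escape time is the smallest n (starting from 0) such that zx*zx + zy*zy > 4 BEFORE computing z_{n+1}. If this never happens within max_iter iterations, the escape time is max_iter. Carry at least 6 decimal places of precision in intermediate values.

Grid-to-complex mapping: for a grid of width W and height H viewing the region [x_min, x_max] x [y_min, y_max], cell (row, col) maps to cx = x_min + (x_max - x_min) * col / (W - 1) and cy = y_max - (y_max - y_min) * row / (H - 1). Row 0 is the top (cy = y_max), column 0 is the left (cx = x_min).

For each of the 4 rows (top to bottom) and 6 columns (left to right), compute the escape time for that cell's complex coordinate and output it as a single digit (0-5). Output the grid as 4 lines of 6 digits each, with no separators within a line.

(row=0, col=0): c = -1.4400 + 0.5200i → escape time 3
(row=0, col=1): c = -1.2140 + 0.5200i → escape time 4
(row=0, col=2): c = -0.9880 + 0.5200i → escape time 5
(row=0, col=3): c = -0.7620 + 0.5200i → escape time 5
(row=0, col=4): c = -0.5360 + 0.5200i → escape time 5
(row=0, col=5): c = -0.3100 + 0.5200i → escape time 5
(row=1, col=0): c = -1.4400 + 0.3000i → escape time 5
(row=1, col=1): c = -1.2140 + 0.3000i → escape time 5
(row=1, col=2): c = -0.9880 + 0.3000i → escape time 5
(row=1, col=3): c = -0.7620 + 0.3000i → escape time 5
(row=1, col=4): c = -0.5360 + 0.3000i → escape time 5
(row=1, col=5): c = -0.3100 + 0.3000i → escape time 5
(row=2, col=0): c = -1.4400 + 0.0800i → escape time 5
(row=2, col=1): c = -1.2140 + 0.0800i → escape time 5
(row=2, col=2): c = -0.9880 + 0.0800i → escape time 5
(row=2, col=3): c = -0.7620 + 0.0800i → escape time 5
(row=2, col=4): c = -0.5360 + 0.0800i → escape time 5
(row=2, col=5): c = -0.3100 + 0.0800i → escape time 5
(row=3, col=0): c = -1.4400 + -0.1400i → escape time 5
(row=3, col=1): c = -1.2140 + -0.1400i → escape time 5
(row=3, col=2): c = -0.9880 + -0.1400i → escape time 5
(row=3, col=3): c = -0.7620 + -0.1400i → escape time 5
(row=3, col=4): c = -0.5360 + -0.1400i → escape time 5
(row=3, col=5): c = -0.3100 + -0.1400i → escape time 5

Answer: 345555
555555
555555
555555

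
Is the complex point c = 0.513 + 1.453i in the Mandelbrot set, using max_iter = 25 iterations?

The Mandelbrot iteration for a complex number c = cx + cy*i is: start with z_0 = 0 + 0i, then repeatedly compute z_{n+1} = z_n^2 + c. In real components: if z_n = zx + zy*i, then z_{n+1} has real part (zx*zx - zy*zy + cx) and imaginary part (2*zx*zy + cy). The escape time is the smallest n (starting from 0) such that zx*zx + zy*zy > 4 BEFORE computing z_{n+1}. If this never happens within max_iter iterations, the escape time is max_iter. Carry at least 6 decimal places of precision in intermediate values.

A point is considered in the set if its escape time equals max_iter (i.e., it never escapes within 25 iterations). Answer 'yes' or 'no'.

Answer: no

Derivation:
z_0 = 0 + 0i, c = 0.5130 + 1.4530i
Iter 1: z = 0.5130 + 1.4530i, |z|^2 = 2.3744
Iter 2: z = -1.3350 + 2.9438i, |z|^2 = 10.4482
Escaped at iteration 2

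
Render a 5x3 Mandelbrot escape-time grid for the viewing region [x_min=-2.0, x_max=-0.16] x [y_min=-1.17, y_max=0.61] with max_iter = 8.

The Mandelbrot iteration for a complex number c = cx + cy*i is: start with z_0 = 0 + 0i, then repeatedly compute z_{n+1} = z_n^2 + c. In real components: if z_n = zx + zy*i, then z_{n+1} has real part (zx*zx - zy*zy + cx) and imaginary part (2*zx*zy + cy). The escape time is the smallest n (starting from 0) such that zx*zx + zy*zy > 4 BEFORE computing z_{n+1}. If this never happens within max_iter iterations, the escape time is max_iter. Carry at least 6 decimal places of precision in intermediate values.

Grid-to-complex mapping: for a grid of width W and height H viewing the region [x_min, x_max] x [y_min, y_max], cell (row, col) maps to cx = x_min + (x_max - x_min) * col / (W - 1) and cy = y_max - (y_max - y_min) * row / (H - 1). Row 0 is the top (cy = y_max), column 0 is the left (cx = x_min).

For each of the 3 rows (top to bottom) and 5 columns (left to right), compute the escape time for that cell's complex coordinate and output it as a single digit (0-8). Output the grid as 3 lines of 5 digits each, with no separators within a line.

Answer: 13488
15888
12334

Derivation:
(row=0, col=0): c = -2.0000 + 0.6100i → escape time 1
(row=0, col=1): c = -1.5400 + 0.6100i → escape time 3
(row=0, col=2): c = -1.0800 + 0.6100i → escape time 4
(row=0, col=3): c = -0.6200 + 0.6100i → escape time 8
(row=0, col=4): c = -0.1600 + 0.6100i → escape time 8
(row=1, col=0): c = -2.0000 + -0.2800i → escape time 1
(row=1, col=1): c = -1.5400 + -0.2800i → escape time 5
(row=1, col=2): c = -1.0800 + -0.2800i → escape time 8
(row=1, col=3): c = -0.6200 + -0.2800i → escape time 8
(row=1, col=4): c = -0.1600 + -0.2800i → escape time 8
(row=2, col=0): c = -2.0000 + -1.1700i → escape time 1
(row=2, col=1): c = -1.5400 + -1.1700i → escape time 2
(row=2, col=2): c = -1.0800 + -1.1700i → escape time 3
(row=2, col=3): c = -0.6200 + -1.1700i → escape time 3
(row=2, col=4): c = -0.1600 + -1.1700i → escape time 4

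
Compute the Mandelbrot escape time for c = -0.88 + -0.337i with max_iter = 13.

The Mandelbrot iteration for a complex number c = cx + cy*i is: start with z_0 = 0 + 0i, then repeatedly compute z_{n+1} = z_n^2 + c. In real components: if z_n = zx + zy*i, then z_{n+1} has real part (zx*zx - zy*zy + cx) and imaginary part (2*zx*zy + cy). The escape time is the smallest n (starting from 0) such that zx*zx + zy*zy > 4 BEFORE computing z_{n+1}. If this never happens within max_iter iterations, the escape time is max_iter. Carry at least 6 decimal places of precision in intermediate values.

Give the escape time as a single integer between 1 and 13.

Answer: 8

Derivation:
z_0 = 0 + 0i, c = -0.8800 + -0.3370i
Iter 1: z = -0.8800 + -0.3370i, |z|^2 = 0.8880
Iter 2: z = -0.2192 + 0.2561i, |z|^2 = 0.1136
Iter 3: z = -0.8976 + -0.4493i, |z|^2 = 1.0075
Iter 4: z = -0.2762 + 0.4695i, |z|^2 = 0.2967
Iter 5: z = -1.0241 + -0.5964i, |z|^2 = 1.4045
Iter 6: z = -0.1868 + 0.8845i, |z|^2 = 0.8173
Iter 7: z = -1.6274 + -0.6675i, |z|^2 = 3.0941
Iter 8: z = 1.3230 + 1.8356i, |z|^2 = 5.1200
Escaped at iteration 8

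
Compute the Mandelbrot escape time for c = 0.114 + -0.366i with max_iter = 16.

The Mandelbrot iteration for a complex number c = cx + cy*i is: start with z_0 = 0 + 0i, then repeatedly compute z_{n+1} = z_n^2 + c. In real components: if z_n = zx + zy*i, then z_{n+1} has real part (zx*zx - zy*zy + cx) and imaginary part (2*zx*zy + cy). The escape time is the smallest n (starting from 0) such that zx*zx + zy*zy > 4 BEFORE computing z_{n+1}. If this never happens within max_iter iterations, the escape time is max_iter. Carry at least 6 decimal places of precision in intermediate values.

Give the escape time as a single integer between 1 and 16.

Answer: 16

Derivation:
z_0 = 0 + 0i, c = 0.1140 + -0.3660i
Iter 1: z = 0.1140 + -0.3660i, |z|^2 = 0.1470
Iter 2: z = -0.0070 + -0.4494i, |z|^2 = 0.2021
Iter 3: z = -0.0880 + -0.3597i, |z|^2 = 0.1372
Iter 4: z = -0.0077 + -0.3027i, |z|^2 = 0.0917
Iter 5: z = 0.0224 + -0.3614i, |z|^2 = 0.1311
Iter 6: z = -0.0161 + -0.3822i, |z|^2 = 0.1463
Iter 7: z = -0.0318 + -0.3537i, |z|^2 = 0.1261
Iter 8: z = -0.0101 + -0.3435i, |z|^2 = 0.1181
Iter 9: z = -0.0039 + -0.3591i, |z|^2 = 0.1289
Iter 10: z = -0.0149 + -0.3632i, |z|^2 = 0.1321
Iter 11: z = -0.0177 + -0.3552i, |z|^2 = 0.1265
Iter 12: z = -0.0118 + -0.3534i, |z|^2 = 0.1251
Iter 13: z = -0.0108 + -0.3576i, |z|^2 = 0.1280
Iter 14: z = -0.0138 + -0.3583i, |z|^2 = 0.1286
Iter 15: z = -0.0142 + -0.3561i, |z|^2 = 0.1270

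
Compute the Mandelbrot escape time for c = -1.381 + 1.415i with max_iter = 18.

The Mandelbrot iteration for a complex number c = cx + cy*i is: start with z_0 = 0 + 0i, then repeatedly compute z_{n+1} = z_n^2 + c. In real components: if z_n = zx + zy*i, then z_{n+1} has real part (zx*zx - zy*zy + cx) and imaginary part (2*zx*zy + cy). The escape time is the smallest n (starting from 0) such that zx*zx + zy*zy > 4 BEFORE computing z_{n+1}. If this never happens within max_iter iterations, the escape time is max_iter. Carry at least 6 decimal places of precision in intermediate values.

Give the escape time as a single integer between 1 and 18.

Answer: 2

Derivation:
z_0 = 0 + 0i, c = -1.3810 + 1.4150i
Iter 1: z = -1.3810 + 1.4150i, |z|^2 = 3.9094
Iter 2: z = -1.4761 + -2.4932i, |z|^2 = 8.3950
Escaped at iteration 2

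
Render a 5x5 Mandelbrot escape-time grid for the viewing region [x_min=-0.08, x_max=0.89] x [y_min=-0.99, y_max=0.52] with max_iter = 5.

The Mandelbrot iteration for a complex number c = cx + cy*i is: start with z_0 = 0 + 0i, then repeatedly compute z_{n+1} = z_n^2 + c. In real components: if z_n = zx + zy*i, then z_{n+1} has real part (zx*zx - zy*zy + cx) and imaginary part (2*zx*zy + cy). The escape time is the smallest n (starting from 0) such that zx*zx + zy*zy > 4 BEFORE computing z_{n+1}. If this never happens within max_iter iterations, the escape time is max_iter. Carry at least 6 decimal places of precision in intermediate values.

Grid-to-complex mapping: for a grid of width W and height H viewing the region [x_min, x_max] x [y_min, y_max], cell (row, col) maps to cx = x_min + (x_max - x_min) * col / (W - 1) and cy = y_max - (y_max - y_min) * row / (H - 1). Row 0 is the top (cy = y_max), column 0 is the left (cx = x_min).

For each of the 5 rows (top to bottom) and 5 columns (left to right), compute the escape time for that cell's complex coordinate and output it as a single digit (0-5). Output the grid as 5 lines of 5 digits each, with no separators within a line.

(row=0, col=0): c = -0.0800 + 0.5200i → escape time 5
(row=0, col=1): c = 0.1625 + 0.5200i → escape time 5
(row=0, col=2): c = 0.4050 + 0.5200i → escape time 5
(row=0, col=3): c = 0.6475 + 0.5200i → escape time 3
(row=0, col=4): c = 0.8900 + 0.5200i → escape time 2
(row=1, col=0): c = -0.0800 + 0.1425i → escape time 5
(row=1, col=1): c = 0.1625 + 0.1425i → escape time 5
(row=1, col=2): c = 0.4050 + 0.1425i → escape time 5
(row=1, col=3): c = 0.6475 + 0.1425i → escape time 4
(row=1, col=4): c = 0.8900 + 0.1425i → escape time 3
(row=2, col=0): c = -0.0800 + -0.2350i → escape time 5
(row=2, col=1): c = 0.1625 + -0.2350i → escape time 5
(row=2, col=2): c = 0.4050 + -0.2350i → escape time 5
(row=2, col=3): c = 0.6475 + -0.2350i → escape time 4
(row=2, col=4): c = 0.8900 + -0.2350i → escape time 3
(row=3, col=0): c = -0.0800 + -0.6125i → escape time 5
(row=3, col=1): c = 0.1625 + -0.6125i → escape time 5
(row=3, col=2): c = 0.4050 + -0.6125i → escape time 5
(row=3, col=3): c = 0.6475 + -0.6125i → escape time 3
(row=3, col=4): c = 0.8900 + -0.6125i → escape time 2
(row=4, col=0): c = -0.0800 + -0.9900i → escape time 5
(row=4, col=1): c = 0.1625 + -0.9900i → escape time 4
(row=4, col=2): c = 0.4050 + -0.9900i → escape time 3
(row=4, col=3): c = 0.6475 + -0.9900i → escape time 2
(row=4, col=4): c = 0.8900 + -0.9900i → escape time 2

Answer: 55532
55543
55543
55532
54322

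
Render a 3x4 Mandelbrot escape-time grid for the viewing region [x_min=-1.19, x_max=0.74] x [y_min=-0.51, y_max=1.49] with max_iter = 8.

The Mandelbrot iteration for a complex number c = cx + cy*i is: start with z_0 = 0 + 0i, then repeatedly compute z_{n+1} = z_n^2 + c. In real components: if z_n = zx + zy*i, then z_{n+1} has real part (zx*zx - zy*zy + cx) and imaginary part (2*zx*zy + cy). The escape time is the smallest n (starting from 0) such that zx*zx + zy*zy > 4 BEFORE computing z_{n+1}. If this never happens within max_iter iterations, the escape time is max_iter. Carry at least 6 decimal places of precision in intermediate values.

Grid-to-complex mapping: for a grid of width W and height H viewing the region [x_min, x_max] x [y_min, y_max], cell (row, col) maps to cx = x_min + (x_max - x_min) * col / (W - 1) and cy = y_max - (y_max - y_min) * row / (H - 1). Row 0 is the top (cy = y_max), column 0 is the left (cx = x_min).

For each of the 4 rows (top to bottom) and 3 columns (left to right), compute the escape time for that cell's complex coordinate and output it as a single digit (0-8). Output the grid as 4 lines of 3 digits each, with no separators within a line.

Answer: 222
382
883
583

Derivation:
(row=0, col=0): c = -1.1900 + 1.4900i → escape time 2
(row=0, col=1): c = -0.2250 + 1.4900i → escape time 2
(row=0, col=2): c = 0.7400 + 1.4900i → escape time 2
(row=1, col=0): c = -1.1900 + 0.8233i → escape time 3
(row=1, col=1): c = -0.2250 + 0.8233i → escape time 8
(row=1, col=2): c = 0.7400 + 0.8233i → escape time 2
(row=2, col=0): c = -1.1900 + 0.1567i → escape time 8
(row=2, col=1): c = -0.2250 + 0.1567i → escape time 8
(row=2, col=2): c = 0.7400 + 0.1567i → escape time 3
(row=3, col=0): c = -1.1900 + -0.5100i → escape time 5
(row=3, col=1): c = -0.2250 + -0.5100i → escape time 8
(row=3, col=2): c = 0.7400 + -0.5100i → escape time 3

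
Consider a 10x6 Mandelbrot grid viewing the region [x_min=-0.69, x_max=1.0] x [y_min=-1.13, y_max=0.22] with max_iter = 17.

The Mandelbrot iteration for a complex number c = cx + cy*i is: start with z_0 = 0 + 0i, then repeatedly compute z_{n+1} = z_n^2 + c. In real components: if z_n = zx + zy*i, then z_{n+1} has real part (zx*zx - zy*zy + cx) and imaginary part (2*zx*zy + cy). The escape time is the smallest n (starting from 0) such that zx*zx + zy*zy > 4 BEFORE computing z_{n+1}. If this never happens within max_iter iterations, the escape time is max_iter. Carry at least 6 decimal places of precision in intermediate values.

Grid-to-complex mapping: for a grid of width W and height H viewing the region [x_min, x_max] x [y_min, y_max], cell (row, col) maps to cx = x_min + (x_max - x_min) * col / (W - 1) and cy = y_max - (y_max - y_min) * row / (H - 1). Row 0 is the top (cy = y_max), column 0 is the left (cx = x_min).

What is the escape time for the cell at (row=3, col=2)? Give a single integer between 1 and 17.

z_0 = 0 + 0i, c = -0.3144 + -0.5900i
Iter 1: z = -0.3144 + -0.5900i, |z|^2 = 0.4470
Iter 2: z = -0.5637 + -0.2190i, |z|^2 = 0.3657
Iter 3: z = -0.0447 + -0.3432i, |z|^2 = 0.1198
Iter 4: z = -0.4302 + -0.5593i, |z|^2 = 0.4979
Iter 5: z = -0.4422 + -0.1087i, |z|^2 = 0.2074
Iter 6: z = -0.1307 + -0.4938i, |z|^2 = 0.2610
Iter 7: z = -0.5412 + -0.4609i, |z|^2 = 0.5054
Iter 8: z = -0.2340 + -0.0911i, |z|^2 = 0.0630
Iter 9: z = -0.2680 + -0.5474i, |z|^2 = 0.3715
Iter 10: z = -0.5422 + -0.2966i, |z|^2 = 0.3820
Iter 11: z = -0.1084 + -0.2683i, |z|^2 = 0.0838
Iter 12: z = -0.3747 + -0.5318i, |z|^2 = 0.4233
Iter 13: z = -0.4569 + -0.1914i, |z|^2 = 0.2454
Iter 14: z = -0.1423 + -0.4151i, |z|^2 = 0.1925
Iter 15: z = -0.4665 + -0.4718i, |z|^2 = 0.4402
Iter 16: z = -0.3195 + -0.1498i, |z|^2 = 0.1245

Answer: 17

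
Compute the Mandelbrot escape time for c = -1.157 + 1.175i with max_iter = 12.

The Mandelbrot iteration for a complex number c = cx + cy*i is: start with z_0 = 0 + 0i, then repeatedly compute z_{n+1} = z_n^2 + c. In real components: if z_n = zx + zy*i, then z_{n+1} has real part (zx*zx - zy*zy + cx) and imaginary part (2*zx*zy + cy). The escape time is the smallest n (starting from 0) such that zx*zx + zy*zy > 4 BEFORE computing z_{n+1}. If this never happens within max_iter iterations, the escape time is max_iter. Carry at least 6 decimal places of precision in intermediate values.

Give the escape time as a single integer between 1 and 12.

Answer: 3

Derivation:
z_0 = 0 + 0i, c = -1.1570 + 1.1750i
Iter 1: z = -1.1570 + 1.1750i, |z|^2 = 2.7193
Iter 2: z = -1.1990 + -1.5439i, |z|^2 = 3.8213
Iter 3: z = -2.1032 + 4.8773i, |z|^2 = 28.2118
Escaped at iteration 3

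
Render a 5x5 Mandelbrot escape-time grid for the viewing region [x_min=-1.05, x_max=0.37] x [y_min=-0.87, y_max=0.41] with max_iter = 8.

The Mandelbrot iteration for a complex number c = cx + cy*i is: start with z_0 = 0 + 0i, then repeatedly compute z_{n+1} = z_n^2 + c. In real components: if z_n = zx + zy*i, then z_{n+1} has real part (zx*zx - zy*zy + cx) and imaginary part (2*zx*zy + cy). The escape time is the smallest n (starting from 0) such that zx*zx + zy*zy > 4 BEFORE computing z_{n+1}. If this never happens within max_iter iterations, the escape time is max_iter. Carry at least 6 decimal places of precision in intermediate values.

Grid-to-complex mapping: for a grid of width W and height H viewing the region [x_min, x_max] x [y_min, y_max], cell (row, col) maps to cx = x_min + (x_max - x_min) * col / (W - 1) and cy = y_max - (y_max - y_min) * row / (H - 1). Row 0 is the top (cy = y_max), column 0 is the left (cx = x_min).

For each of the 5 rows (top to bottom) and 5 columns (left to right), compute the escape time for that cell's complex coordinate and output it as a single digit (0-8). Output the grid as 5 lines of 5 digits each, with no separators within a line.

Answer: 68888
88888
88888
57888
34684

Derivation:
(row=0, col=0): c = -1.0500 + 0.4100i → escape time 6
(row=0, col=1): c = -0.6950 + 0.4100i → escape time 8
(row=0, col=2): c = -0.3400 + 0.4100i → escape time 8
(row=0, col=3): c = 0.0150 + 0.4100i → escape time 8
(row=0, col=4): c = 0.3700 + 0.4100i → escape time 8
(row=1, col=0): c = -1.0500 + 0.0900i → escape time 8
(row=1, col=1): c = -0.6950 + 0.0900i → escape time 8
(row=1, col=2): c = -0.3400 + 0.0900i → escape time 8
(row=1, col=3): c = 0.0150 + 0.0900i → escape time 8
(row=1, col=4): c = 0.3700 + 0.0900i → escape time 8
(row=2, col=0): c = -1.0500 + -0.2300i → escape time 8
(row=2, col=1): c = -0.6950 + -0.2300i → escape time 8
(row=2, col=2): c = -0.3400 + -0.2300i → escape time 8
(row=2, col=3): c = 0.0150 + -0.2300i → escape time 8
(row=2, col=4): c = 0.3700 + -0.2300i → escape time 8
(row=3, col=0): c = -1.0500 + -0.5500i → escape time 5
(row=3, col=1): c = -0.6950 + -0.5500i → escape time 7
(row=3, col=2): c = -0.3400 + -0.5500i → escape time 8
(row=3, col=3): c = 0.0150 + -0.5500i → escape time 8
(row=3, col=4): c = 0.3700 + -0.5500i → escape time 8
(row=4, col=0): c = -1.0500 + -0.8700i → escape time 3
(row=4, col=1): c = -0.6950 + -0.8700i → escape time 4
(row=4, col=2): c = -0.3400 + -0.8700i → escape time 6
(row=4, col=3): c = 0.0150 + -0.8700i → escape time 8
(row=4, col=4): c = 0.3700 + -0.8700i → escape time 4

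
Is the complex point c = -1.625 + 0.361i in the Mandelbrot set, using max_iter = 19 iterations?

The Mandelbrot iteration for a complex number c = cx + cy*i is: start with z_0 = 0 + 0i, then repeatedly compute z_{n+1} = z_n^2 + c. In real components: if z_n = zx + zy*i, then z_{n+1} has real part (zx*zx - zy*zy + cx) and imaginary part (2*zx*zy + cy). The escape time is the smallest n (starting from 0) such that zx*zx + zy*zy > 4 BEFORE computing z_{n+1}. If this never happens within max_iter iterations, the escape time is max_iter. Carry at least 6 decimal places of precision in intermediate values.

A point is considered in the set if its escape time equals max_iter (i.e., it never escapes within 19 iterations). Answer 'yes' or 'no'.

z_0 = 0 + 0i, c = -1.6250 + 0.3610i
Iter 1: z = -1.6250 + 0.3610i, |z|^2 = 2.7709
Iter 2: z = 0.8853 + -0.8122i, |z|^2 = 1.4435
Iter 3: z = -1.5010 + -1.0772i, |z|^2 = 3.4133
Iter 4: z = -0.5323 + 3.5947i, |z|^2 = 13.2049
Escaped at iteration 4

Answer: no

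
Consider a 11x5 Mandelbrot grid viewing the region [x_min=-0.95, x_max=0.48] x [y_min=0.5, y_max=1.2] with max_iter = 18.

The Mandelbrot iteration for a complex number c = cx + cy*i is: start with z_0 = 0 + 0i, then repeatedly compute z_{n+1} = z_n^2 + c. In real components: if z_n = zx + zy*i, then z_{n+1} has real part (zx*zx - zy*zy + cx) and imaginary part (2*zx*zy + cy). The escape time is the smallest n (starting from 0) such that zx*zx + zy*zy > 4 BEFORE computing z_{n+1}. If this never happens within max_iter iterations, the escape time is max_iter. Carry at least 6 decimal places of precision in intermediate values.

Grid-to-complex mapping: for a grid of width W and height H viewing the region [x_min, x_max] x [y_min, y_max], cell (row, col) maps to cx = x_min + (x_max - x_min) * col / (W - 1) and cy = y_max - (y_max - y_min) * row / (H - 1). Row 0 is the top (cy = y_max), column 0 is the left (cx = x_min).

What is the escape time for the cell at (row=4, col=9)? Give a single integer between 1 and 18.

Answer: 17

Derivation:
z_0 = 0 + 0i, c = 0.3370 + 0.5000i
Iter 1: z = 0.3370 + 0.5000i, |z|^2 = 0.3636
Iter 2: z = 0.2006 + 0.8370i, |z|^2 = 0.7408
Iter 3: z = -0.3233 + 0.8358i, |z|^2 = 0.8030
Iter 4: z = -0.2569 + -0.0405i, |z|^2 = 0.0677
Iter 5: z = 0.4014 + 0.5208i, |z|^2 = 0.4323
Iter 6: z = 0.2269 + 0.9181i, |z|^2 = 0.8943
Iter 7: z = -0.4544 + 0.9166i, |z|^2 = 1.0466
Iter 8: z = -0.2967 + -0.3329i, |z|^2 = 0.1989
Iter 9: z = 0.3142 + 0.6975i, |z|^2 = 0.5853
Iter 10: z = -0.0509 + 0.9383i, |z|^2 = 0.8829
Iter 11: z = -0.5408 + 0.4045i, |z|^2 = 0.4561
Iter 12: z = 0.4658 + 0.0625i, |z|^2 = 0.2208
Iter 13: z = 0.5500 + 0.5582i, |z|^2 = 0.6141
Iter 14: z = 0.3279 + 1.1141i, |z|^2 = 1.3487
Iter 15: z = -0.7966 + 1.2307i, |z|^2 = 2.1491
Iter 16: z = -0.5430 + -1.4607i, |z|^2 = 2.4286
Iter 17: z = -1.5019 + 2.0864i, |z|^2 = 6.6084
Escaped at iteration 17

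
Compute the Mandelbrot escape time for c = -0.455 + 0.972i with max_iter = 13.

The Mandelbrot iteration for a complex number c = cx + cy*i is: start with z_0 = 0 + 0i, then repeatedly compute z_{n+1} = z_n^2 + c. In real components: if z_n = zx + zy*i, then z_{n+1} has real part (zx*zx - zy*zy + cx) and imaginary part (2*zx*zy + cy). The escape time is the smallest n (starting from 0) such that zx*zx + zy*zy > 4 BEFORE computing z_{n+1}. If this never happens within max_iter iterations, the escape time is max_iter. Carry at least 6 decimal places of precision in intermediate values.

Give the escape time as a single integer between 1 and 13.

Answer: 4

Derivation:
z_0 = 0 + 0i, c = -0.4550 + 0.9720i
Iter 1: z = -0.4550 + 0.9720i, |z|^2 = 1.1518
Iter 2: z = -1.1928 + 0.0875i, |z|^2 = 1.4303
Iter 3: z = 0.9600 + 0.7633i, |z|^2 = 1.5043
Iter 4: z = -0.1160 + 2.4376i, |z|^2 = 5.9553
Escaped at iteration 4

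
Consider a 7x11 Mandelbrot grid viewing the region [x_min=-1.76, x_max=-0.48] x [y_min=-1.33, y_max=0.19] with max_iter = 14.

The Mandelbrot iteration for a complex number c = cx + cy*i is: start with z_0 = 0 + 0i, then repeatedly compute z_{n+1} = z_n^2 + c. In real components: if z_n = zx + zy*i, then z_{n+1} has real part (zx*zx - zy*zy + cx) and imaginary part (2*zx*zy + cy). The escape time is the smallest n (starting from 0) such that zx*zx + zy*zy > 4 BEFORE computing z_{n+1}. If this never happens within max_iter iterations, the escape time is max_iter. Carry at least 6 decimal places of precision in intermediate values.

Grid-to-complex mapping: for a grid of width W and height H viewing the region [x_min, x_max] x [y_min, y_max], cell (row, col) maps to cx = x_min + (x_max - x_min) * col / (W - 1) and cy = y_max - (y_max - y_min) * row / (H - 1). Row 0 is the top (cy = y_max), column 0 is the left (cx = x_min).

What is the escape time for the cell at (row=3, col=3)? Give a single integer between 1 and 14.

Answer: 14

Derivation:
z_0 = 0 + 0i, c = -1.1200 + -0.2660i
Iter 1: z = -1.1200 + -0.2660i, |z|^2 = 1.3252
Iter 2: z = 0.0636 + 0.3298i, |z|^2 = 0.1128
Iter 3: z = -1.2247 + -0.2240i, |z|^2 = 1.5502
Iter 4: z = 0.3298 + 0.2827i, |z|^2 = 0.1887
Iter 5: z = -1.0912 + -0.0795i, |z|^2 = 1.1969
Iter 6: z = 0.0643 + -0.0925i, |z|^2 = 0.0127
Iter 7: z = -1.1244 + -0.2779i, |z|^2 = 1.3415
Iter 8: z = 0.0671 + 0.3589i, |z|^2 = 0.1333
Iter 9: z = -1.2443 + -0.2178i, |z|^2 = 1.5958
Iter 10: z = 0.3809 + 0.2761i, |z|^2 = 0.2213
Iter 11: z = -1.0511 + -0.0556i, |z|^2 = 1.1080
Iter 12: z = -0.0182 + -0.1490i, |z|^2 = 0.0225
Iter 13: z = -1.1419 + -0.2606i, |z|^2 = 1.3718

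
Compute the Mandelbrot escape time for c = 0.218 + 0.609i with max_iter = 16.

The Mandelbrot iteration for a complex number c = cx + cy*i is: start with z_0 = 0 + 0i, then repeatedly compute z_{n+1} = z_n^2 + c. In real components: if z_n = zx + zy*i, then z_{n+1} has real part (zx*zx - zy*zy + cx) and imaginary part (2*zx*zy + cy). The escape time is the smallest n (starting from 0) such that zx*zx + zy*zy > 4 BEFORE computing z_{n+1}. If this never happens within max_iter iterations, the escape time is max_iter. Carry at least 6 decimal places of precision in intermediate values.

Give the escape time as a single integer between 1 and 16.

Answer: 10

Derivation:
z_0 = 0 + 0i, c = 0.2180 + 0.6090i
Iter 1: z = 0.2180 + 0.6090i, |z|^2 = 0.4184
Iter 2: z = -0.1054 + 0.8745i, |z|^2 = 0.7759
Iter 3: z = -0.5357 + 0.4247i, |z|^2 = 0.4674
Iter 4: z = 0.3246 + 0.1540i, |z|^2 = 0.1291
Iter 5: z = 0.2996 + 0.7089i, |z|^2 = 0.5924
Iter 6: z = -0.1948 + 1.0339i, |z|^2 = 1.1068
Iter 7: z = -0.8129 + 0.2062i, |z|^2 = 0.7034
Iter 8: z = 0.8363 + 0.2738i, |z|^2 = 0.7744
Iter 9: z = 0.8425 + 1.0669i, |z|^2 = 1.8481
Iter 10: z = -0.2105 + 2.4067i, |z|^2 = 5.8367
Escaped at iteration 10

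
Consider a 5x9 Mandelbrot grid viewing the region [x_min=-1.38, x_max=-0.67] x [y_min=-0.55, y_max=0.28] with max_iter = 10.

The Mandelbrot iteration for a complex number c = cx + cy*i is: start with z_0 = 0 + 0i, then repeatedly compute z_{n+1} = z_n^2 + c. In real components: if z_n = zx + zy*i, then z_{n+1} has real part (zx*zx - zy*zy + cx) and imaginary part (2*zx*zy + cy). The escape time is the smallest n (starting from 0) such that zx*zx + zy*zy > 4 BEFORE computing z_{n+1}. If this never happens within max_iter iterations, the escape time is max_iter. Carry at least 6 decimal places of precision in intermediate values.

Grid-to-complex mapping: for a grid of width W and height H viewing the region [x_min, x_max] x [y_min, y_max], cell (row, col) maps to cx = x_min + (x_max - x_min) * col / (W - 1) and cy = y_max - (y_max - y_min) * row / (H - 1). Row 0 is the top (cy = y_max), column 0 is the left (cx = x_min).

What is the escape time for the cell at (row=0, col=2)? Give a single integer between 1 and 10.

Answer: 10

Derivation:
z_0 = 0 + 0i, c = -1.0250 + 0.2800i
Iter 1: z = -1.0250 + 0.2800i, |z|^2 = 1.1290
Iter 2: z = -0.0528 + -0.2940i, |z|^2 = 0.0892
Iter 3: z = -1.1087 + 0.3110i, |z|^2 = 1.3258
Iter 4: z = 0.1074 + -0.4097i, |z|^2 = 0.1793
Iter 5: z = -1.1813 + 0.1920i, |z|^2 = 1.4323
Iter 6: z = 0.3336 + -0.1737i, |z|^2 = 0.1414
Iter 7: z = -0.9439 + 0.1641i, |z|^2 = 0.9179
Iter 8: z = -0.1610 + -0.0298i, |z|^2 = 0.0268
Iter 9: z = -1.0000 + 0.2896i, |z|^2 = 1.0838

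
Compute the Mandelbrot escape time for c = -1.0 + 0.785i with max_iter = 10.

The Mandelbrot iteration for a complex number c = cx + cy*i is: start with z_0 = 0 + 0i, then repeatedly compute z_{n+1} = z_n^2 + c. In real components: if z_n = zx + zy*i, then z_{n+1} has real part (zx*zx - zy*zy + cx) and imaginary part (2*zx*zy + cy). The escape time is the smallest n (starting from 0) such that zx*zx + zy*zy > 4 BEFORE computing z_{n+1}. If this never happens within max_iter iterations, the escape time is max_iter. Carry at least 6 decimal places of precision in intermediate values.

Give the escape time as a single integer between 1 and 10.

Answer: 3

Derivation:
z_0 = 0 + 0i, c = -1.0000 + 0.7850i
Iter 1: z = -1.0000 + 0.7850i, |z|^2 = 1.6162
Iter 2: z = -0.6162 + -0.7850i, |z|^2 = 0.9960
Iter 3: z = -1.2365 + 1.7525i, |z|^2 = 4.6001
Escaped at iteration 3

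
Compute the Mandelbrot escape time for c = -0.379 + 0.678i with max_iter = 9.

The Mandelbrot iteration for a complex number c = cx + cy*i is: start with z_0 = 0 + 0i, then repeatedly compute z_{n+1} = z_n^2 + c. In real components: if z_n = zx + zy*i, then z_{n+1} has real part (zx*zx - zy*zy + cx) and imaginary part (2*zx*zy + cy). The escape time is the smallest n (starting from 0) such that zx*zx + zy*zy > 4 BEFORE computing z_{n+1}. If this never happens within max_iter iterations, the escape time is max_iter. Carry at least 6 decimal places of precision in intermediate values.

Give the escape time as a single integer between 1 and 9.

z_0 = 0 + 0i, c = -0.3790 + 0.6780i
Iter 1: z = -0.3790 + 0.6780i, |z|^2 = 0.6033
Iter 2: z = -0.6950 + 0.1641i, |z|^2 = 0.5100
Iter 3: z = 0.0772 + 0.4499i, |z|^2 = 0.2084
Iter 4: z = -0.5755 + 0.7474i, |z|^2 = 0.8898
Iter 5: z = -0.6065 + -0.1823i, |z|^2 = 0.4010
Iter 6: z = -0.0444 + 0.8991i, |z|^2 = 0.8103
Iter 7: z = -1.1854 + 0.5982i, |z|^2 = 1.7629
Iter 8: z = 0.6683 + -0.7401i, |z|^2 = 0.9944

Answer: 9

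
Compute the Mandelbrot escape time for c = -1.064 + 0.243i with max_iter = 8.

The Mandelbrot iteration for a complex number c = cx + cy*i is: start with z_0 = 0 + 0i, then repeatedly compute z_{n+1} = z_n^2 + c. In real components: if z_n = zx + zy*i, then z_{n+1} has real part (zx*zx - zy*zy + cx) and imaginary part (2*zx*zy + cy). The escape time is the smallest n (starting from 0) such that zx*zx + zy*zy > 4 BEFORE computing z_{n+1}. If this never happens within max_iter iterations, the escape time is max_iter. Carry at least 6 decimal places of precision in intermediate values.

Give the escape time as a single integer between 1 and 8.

Answer: 8

Derivation:
z_0 = 0 + 0i, c = -1.0640 + 0.2430i
Iter 1: z = -1.0640 + 0.2430i, |z|^2 = 1.1911
Iter 2: z = 0.0090 + -0.2741i, |z|^2 = 0.0752
Iter 3: z = -1.1391 + 0.2380i, |z|^2 = 1.3541
Iter 4: z = 0.1768 + -0.2993i, |z|^2 = 0.1208
Iter 5: z = -1.1223 + 0.1372i, |z|^2 = 1.2784
Iter 6: z = 0.1768 + -0.0649i, |z|^2 = 0.0355
Iter 7: z = -1.0370 + 0.2200i, |z|^2 = 1.1237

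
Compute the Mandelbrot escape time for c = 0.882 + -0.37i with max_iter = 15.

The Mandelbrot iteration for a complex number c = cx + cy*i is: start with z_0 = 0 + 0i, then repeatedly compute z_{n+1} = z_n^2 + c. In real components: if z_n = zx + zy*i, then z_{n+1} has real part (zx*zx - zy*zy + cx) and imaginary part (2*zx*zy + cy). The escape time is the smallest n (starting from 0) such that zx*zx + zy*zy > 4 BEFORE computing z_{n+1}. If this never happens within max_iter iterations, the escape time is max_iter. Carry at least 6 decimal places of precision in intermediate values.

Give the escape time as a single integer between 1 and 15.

z_0 = 0 + 0i, c = 0.8820 + -0.3700i
Iter 1: z = 0.8820 + -0.3700i, |z|^2 = 0.9148
Iter 2: z = 1.5230 + -1.0227i, |z|^2 = 3.3655
Iter 3: z = 2.1557 + -3.4851i, |z|^2 = 16.7933
Escaped at iteration 3

Answer: 3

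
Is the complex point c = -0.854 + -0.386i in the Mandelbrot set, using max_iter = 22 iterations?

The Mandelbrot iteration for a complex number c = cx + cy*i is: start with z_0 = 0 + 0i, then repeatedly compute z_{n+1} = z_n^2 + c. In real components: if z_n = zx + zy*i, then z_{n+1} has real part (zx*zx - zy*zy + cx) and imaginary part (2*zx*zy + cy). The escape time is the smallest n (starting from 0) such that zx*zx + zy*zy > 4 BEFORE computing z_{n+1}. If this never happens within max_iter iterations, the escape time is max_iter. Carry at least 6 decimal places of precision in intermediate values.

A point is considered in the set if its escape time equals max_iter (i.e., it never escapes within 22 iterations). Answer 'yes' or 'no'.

Answer: no

Derivation:
z_0 = 0 + 0i, c = -0.8540 + -0.3860i
Iter 1: z = -0.8540 + -0.3860i, |z|^2 = 0.8783
Iter 2: z = -0.2737 + 0.2733i, |z|^2 = 0.1496
Iter 3: z = -0.8538 + -0.5356i, |z|^2 = 1.0158
Iter 4: z = -0.4119 + 0.5286i, |z|^2 = 0.4490
Iter 5: z = -0.9637 + -0.8214i, |z|^2 = 1.6035
Iter 6: z = -0.6000 + 1.1972i, |z|^2 = 1.7934
Iter 7: z = -1.9273 + -1.8227i, |z|^2 = 7.0368
Escaped at iteration 7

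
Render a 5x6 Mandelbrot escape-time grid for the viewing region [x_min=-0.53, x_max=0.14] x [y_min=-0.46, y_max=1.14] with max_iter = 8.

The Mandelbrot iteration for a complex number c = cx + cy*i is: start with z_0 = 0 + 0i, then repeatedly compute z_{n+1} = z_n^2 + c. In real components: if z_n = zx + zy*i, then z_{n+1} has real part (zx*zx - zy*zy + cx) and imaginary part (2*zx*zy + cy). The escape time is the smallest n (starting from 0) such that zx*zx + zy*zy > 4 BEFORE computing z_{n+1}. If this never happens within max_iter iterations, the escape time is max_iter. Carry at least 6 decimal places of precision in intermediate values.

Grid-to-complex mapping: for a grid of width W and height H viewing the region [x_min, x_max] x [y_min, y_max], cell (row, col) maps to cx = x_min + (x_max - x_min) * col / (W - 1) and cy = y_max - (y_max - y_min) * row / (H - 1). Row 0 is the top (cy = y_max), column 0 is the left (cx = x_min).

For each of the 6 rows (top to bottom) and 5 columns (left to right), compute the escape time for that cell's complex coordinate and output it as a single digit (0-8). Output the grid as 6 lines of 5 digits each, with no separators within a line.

Answer: 34543
56885
88888
88888
88888
88888

Derivation:
(row=0, col=0): c = -0.5300 + 1.1400i → escape time 3
(row=0, col=1): c = -0.3625 + 1.1400i → escape time 4
(row=0, col=2): c = -0.1950 + 1.1400i → escape time 5
(row=0, col=3): c = -0.0275 + 1.1400i → escape time 4
(row=0, col=4): c = 0.1400 + 1.1400i → escape time 3
(row=1, col=0): c = -0.5300 + 0.8200i → escape time 5
(row=1, col=1): c = -0.3625 + 0.8200i → escape time 6
(row=1, col=2): c = -0.1950 + 0.8200i → escape time 8
(row=1, col=3): c = -0.0275 + 0.8200i → escape time 8
(row=1, col=4): c = 0.1400 + 0.8200i → escape time 5
(row=2, col=0): c = -0.5300 + 0.5000i → escape time 8
(row=2, col=1): c = -0.3625 + 0.5000i → escape time 8
(row=2, col=2): c = -0.1950 + 0.5000i → escape time 8
(row=2, col=3): c = -0.0275 + 0.5000i → escape time 8
(row=2, col=4): c = 0.1400 + 0.5000i → escape time 8
(row=3, col=0): c = -0.5300 + 0.1800i → escape time 8
(row=3, col=1): c = -0.3625 + 0.1800i → escape time 8
(row=3, col=2): c = -0.1950 + 0.1800i → escape time 8
(row=3, col=3): c = -0.0275 + 0.1800i → escape time 8
(row=3, col=4): c = 0.1400 + 0.1800i → escape time 8
(row=4, col=0): c = -0.5300 + -0.1400i → escape time 8
(row=4, col=1): c = -0.3625 + -0.1400i → escape time 8
(row=4, col=2): c = -0.1950 + -0.1400i → escape time 8
(row=4, col=3): c = -0.0275 + -0.1400i → escape time 8
(row=4, col=4): c = 0.1400 + -0.1400i → escape time 8
(row=5, col=0): c = -0.5300 + -0.4600i → escape time 8
(row=5, col=1): c = -0.3625 + -0.4600i → escape time 8
(row=5, col=2): c = -0.1950 + -0.4600i → escape time 8
(row=5, col=3): c = -0.0275 + -0.4600i → escape time 8
(row=5, col=4): c = 0.1400 + -0.4600i → escape time 8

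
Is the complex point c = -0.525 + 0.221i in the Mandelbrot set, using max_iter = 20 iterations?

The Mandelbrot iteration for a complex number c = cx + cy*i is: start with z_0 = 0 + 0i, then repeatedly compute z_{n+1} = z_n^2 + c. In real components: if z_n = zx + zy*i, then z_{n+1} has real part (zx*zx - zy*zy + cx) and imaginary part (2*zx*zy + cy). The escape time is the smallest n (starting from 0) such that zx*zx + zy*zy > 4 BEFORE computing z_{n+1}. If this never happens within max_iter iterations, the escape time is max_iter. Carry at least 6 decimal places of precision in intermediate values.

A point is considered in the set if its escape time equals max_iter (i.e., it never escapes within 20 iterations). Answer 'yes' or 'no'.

z_0 = 0 + 0i, c = -0.5250 + 0.2210i
Iter 1: z = -0.5250 + 0.2210i, |z|^2 = 0.3245
Iter 2: z = -0.2982 + -0.0111i, |z|^2 = 0.0891
Iter 3: z = -0.4362 + 0.2276i, |z|^2 = 0.2421
Iter 4: z = -0.3865 + 0.0225i, |z|^2 = 0.1499
Iter 5: z = -0.3761 + 0.2036i, |z|^2 = 0.1829
Iter 6: z = -0.4250 + 0.0678i, |z|^2 = 0.1852
Iter 7: z = -0.3490 + 0.1633i, |z|^2 = 0.1485
Iter 8: z = -0.4299 + 0.1070i, |z|^2 = 0.1963
Iter 9: z = -0.3516 + 0.1290i, |z|^2 = 0.1403
Iter 10: z = -0.4180 + 0.1303i, |z|^2 = 0.1917
Iter 11: z = -0.3672 + 0.1121i, |z|^2 = 0.1474
Iter 12: z = -0.4027 + 0.1387i, |z|^2 = 0.1814
Iter 13: z = -0.3821 + 0.1093i, |z|^2 = 0.1579
Iter 14: z = -0.3910 + 0.1375i, |z|^2 = 0.1718
Iter 15: z = -0.3910 + 0.1135i, |z|^2 = 0.1658
Iter 16: z = -0.3850 + 0.1322i, |z|^2 = 0.1657
Iter 17: z = -0.3943 + 0.1192i, |z|^2 = 0.1697
Iter 18: z = -0.3837 + 0.1270i, |z|^2 = 0.1634
Iter 19: z = -0.3939 + 0.1235i, |z|^2 = 0.1704
Did not escape in 20 iterations → in set

Answer: yes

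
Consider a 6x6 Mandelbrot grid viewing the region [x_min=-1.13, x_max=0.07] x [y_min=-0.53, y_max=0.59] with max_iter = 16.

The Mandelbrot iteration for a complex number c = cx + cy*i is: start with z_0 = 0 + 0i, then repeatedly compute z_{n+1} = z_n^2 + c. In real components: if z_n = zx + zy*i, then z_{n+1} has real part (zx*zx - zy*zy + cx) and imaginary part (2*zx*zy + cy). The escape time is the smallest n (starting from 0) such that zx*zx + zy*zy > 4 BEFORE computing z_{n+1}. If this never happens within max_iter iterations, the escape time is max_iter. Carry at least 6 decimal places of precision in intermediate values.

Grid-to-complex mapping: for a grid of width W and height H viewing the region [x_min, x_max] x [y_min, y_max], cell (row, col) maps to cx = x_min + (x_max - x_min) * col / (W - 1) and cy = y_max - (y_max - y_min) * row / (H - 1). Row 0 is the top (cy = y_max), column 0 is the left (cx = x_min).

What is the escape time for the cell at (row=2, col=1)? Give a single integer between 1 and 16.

Answer: 16

Derivation:
z_0 = 0 + 0i, c = -0.8900 + 0.1420i
Iter 1: z = -0.8900 + 0.1420i, |z|^2 = 0.8123
Iter 2: z = -0.1181 + -0.1108i, |z|^2 = 0.0262
Iter 3: z = -0.8883 + 0.1682i, |z|^2 = 0.8174
Iter 4: z = -0.1291 + -0.1568i, |z|^2 = 0.0413
Iter 5: z = -0.8979 + 0.1825i, |z|^2 = 0.8395
Iter 6: z = -0.1171 + -0.1857i, |z|^2 = 0.0482
Iter 7: z = -0.9108 + 0.1855i, |z|^2 = 0.8639
Iter 8: z = -0.0949 + -0.1959i, |z|^2 = 0.0474
Iter 9: z = -0.9194 + 0.1792i, |z|^2 = 0.8773
Iter 10: z = -0.0769 + -0.1875i, |z|^2 = 0.0410
Iter 11: z = -0.9192 + 0.1708i, |z|^2 = 0.8742
Iter 12: z = -0.0742 + -0.1720i, |z|^2 = 0.0351
Iter 13: z = -0.9141 + 0.1675i, |z|^2 = 0.8636
Iter 14: z = -0.0825 + -0.1643i, |z|^2 = 0.0338
Iter 15: z = -0.9102 + 0.1691i, |z|^2 = 0.8570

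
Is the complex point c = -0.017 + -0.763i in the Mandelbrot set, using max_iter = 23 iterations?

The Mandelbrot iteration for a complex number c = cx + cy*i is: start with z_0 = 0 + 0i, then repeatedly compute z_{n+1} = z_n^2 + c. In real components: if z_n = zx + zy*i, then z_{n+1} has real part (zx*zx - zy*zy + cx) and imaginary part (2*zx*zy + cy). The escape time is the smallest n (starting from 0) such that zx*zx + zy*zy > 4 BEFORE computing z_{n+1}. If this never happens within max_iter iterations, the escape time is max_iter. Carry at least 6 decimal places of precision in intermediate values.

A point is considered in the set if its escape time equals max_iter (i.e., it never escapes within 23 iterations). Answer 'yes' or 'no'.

Answer: no

Derivation:
z_0 = 0 + 0i, c = -0.0170 + -0.7630i
Iter 1: z = -0.0170 + -0.7630i, |z|^2 = 0.5825
Iter 2: z = -0.5989 + -0.7371i, |z|^2 = 0.9019
Iter 3: z = -0.2016 + 0.1198i, |z|^2 = 0.0550
Iter 4: z = 0.0093 + -0.8113i, |z|^2 = 0.6583
Iter 5: z = -0.6751 + -0.7781i, |z|^2 = 1.0612
Iter 6: z = -0.1666 + 0.2876i, |z|^2 = 0.1105
Iter 7: z = -0.0720 + -0.8588i, |z|^2 = 0.7427
Iter 8: z = -0.7494 + -0.6394i, |z|^2 = 0.9704
Iter 9: z = 0.1358 + 0.1953i, |z|^2 = 0.0566
Iter 10: z = -0.0367 + -0.7100i, |z|^2 = 0.5054
Iter 11: z = -0.5197 + -0.7109i, |z|^2 = 0.7755
Iter 12: z = -0.2522 + -0.0241i, |z|^2 = 0.0642
Iter 13: z = 0.0460 + -0.7508i, |z|^2 = 0.5659
Iter 14: z = -0.5786 + -0.8321i, |z|^2 = 1.0273
Iter 15: z = -0.3746 + 0.2000i, |z|^2 = 0.1804
Iter 16: z = 0.0833 + -0.9129i, |z|^2 = 0.8403
Iter 17: z = -0.8434 + -0.9152i, |z|^2 = 1.5489
Iter 18: z = -0.1431 + 0.7807i, |z|^2 = 0.6300
Iter 19: z = -0.6060 + -0.9865i, |z|^2 = 1.3405
Iter 20: z = -0.6229 + 0.4327i, |z|^2 = 0.5752
Iter 21: z = 0.1838 + -1.3021i, |z|^2 = 1.7292
Iter 22: z = -1.6786 + -1.2416i, |z|^2 = 4.3593
Escaped at iteration 22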